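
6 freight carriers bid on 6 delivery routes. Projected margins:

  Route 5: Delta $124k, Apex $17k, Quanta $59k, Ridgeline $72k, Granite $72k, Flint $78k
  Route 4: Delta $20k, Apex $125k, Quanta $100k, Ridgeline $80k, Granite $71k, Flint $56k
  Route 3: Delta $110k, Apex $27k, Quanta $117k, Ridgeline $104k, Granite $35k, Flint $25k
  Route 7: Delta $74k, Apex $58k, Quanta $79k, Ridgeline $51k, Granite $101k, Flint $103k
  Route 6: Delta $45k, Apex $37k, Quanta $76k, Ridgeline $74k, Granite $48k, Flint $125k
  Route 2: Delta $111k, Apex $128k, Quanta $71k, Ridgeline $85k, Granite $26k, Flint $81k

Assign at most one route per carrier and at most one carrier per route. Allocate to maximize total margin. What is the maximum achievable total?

This is the linear assignment problem.
Optimal: Delta→Route 5 ($124k), Apex→Route 2 ($128k), Quanta→Route 4 ($100k), Ridgeline→Route 3 ($104k), Granite→Route 7 ($101k), Flint→Route 6 ($125k) — total 124+128+100+104+101+125 = $682k.
Max-entry greedy (repeatedly take the single best remaining cell) gives $675k, worse by 7.
Next-best assignment: Delta→Route 5, Apex→Route 4, Quanta→Route 3, Ridgeline→Route 2, Granite→Route 7, Flint→Route 6 = $677k.

Maximum total: $682k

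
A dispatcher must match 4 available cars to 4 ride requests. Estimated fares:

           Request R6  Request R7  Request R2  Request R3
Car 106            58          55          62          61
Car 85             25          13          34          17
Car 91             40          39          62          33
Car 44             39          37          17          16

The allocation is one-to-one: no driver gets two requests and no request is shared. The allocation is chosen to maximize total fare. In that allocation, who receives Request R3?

Treat this as an assignment problem: match each driver to one request.
Optimal: Car 106→Request R3 ($61), Car 85→Request R6 ($25), Car 91→Request R2 ($62), Car 44→Request R7 ($37) — total 61+25+62+37 = $185.
Max-entry greedy (repeatedly take the single best remaining cell) gives $156, worse by 29.
Next-best assignment: Car 106→Request R3, Car 85→Request R7, Car 91→Request R2, Car 44→Request R6 = $175.
Every other assignment is strictly worse.
Car 106's own top request is Request R2 ($62), but forcing Car 106→Request R2 and reassigning the rest optimally gives only $157 — worse by 28.

Car 106 receives Request R3.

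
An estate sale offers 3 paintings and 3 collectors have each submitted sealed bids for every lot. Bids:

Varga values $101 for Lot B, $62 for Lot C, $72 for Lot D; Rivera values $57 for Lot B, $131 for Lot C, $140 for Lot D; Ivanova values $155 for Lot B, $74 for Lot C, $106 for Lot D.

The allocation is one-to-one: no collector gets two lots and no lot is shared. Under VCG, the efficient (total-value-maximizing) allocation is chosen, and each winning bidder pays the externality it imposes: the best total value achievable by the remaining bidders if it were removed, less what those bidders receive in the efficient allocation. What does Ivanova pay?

Ivanova pays $38.

Efficient allocation: Varga→Lot D ($72), Rivera→Lot C ($131), Ivanova→Lot B ($155); total welfare W = $358.
Ivanova receives Lot B at value $155, so the others get W − 155 = $203.
Without Ivanova: best allocation of the remaining 2 bidders over all 3 lots is Varga→Lot B ($101), Rivera→Lot D ($140), total $241.
VCG payment = (others' best without Ivanova) − (others' welfare with Ivanova) = 241 − 203 = $38.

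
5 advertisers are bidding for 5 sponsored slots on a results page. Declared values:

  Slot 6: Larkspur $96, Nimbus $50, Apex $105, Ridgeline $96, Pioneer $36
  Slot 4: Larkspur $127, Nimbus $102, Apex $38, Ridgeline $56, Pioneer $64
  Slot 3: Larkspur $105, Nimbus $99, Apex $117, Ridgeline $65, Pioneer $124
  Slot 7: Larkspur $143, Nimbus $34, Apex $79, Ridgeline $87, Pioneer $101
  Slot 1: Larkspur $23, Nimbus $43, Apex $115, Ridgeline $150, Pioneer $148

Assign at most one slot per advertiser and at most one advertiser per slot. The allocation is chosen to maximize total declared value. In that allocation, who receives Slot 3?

Pioneer receives Slot 3.

This is a one-to-one assignment (maximum-weight bipartite matching).
Optimal: Larkspur→Slot 7 ($143), Nimbus→Slot 4 ($102), Apex→Slot 6 ($105), Ridgeline→Slot 1 ($150), Pioneer→Slot 3 ($124) — total 143+102+105+150+124 = $624.
Row-greedy (each advertiser in turn takes its best remaining slot) gives $548, worse by 76.
Every other assignment is strictly worse.
Pioneer's own top slot is Slot 1 ($148), but forcing Pioneer→Slot 1 and reassigning the rest optimally gives only $606 — worse by 18.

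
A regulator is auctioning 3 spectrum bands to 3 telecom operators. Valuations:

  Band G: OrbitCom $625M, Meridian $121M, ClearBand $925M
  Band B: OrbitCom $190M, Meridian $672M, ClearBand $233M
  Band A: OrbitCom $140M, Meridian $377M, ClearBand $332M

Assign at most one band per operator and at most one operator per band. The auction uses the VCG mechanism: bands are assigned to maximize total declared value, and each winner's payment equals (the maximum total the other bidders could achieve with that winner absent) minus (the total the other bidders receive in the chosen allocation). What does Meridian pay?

Efficient allocation: OrbitCom→Band A ($140M), Meridian→Band B ($672M), ClearBand→Band G ($925M); total welfare W = $1737M.
Meridian receives Band B at value $672M, so the others get W − 672 = $1065M.
Without Meridian: best allocation of the remaining 2 bidders over all 3 bands is OrbitCom→Band B ($190M), ClearBand→Band G ($925M), total $1115M.
VCG payment = (others' best without Meridian) − (others' welfare with Meridian) = 1115 − 1065 = $50M.

Meridian pays $50M.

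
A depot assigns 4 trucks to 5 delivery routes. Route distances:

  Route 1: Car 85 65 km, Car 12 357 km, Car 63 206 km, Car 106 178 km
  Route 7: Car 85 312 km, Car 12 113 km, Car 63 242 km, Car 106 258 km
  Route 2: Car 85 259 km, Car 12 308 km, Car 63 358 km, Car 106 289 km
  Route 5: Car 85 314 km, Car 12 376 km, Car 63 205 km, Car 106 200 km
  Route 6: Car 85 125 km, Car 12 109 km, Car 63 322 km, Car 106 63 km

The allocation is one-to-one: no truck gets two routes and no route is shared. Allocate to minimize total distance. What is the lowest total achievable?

This is the linear assignment problem.
Optimal: Car 85→Route 1 (65 km), Car 12→Route 7 (113 km), Car 63→Route 5 (205 km), Car 106→Route 6 (63 km) — total 65+113+205+63 = 446 km.
Row-greedy (each truck in turn takes its cheapest remaining route) gives 637 km, worse by 191.
No other one-to-one assignment undercuts 446 km.

Min total: 446 km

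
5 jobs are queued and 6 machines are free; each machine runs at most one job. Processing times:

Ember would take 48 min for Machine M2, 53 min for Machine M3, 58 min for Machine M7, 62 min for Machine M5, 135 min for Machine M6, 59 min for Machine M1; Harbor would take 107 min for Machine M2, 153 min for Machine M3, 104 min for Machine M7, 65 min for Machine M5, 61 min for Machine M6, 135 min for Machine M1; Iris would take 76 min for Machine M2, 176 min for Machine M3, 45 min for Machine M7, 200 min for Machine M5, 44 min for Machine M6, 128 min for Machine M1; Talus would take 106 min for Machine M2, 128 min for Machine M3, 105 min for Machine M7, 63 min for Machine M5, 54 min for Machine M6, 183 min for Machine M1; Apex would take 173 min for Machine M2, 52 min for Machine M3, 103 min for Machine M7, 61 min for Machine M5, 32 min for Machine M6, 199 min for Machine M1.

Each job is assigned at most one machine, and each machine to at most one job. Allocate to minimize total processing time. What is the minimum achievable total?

Minimum total: 264 min

Optimal: Ember→Machine M2 (48 min), Harbor→Machine M5 (65 min), Iris→Machine M7 (45 min), Talus→Machine M6 (54 min), Apex→Machine M3 (52 min) — total 48+65+45+54+52 = 264 min.
Column-greedy (each machine in turn goes to its cheapest remaining job) gives 269 min, worse by 5.
No other one-to-one assignment undercuts 264 min.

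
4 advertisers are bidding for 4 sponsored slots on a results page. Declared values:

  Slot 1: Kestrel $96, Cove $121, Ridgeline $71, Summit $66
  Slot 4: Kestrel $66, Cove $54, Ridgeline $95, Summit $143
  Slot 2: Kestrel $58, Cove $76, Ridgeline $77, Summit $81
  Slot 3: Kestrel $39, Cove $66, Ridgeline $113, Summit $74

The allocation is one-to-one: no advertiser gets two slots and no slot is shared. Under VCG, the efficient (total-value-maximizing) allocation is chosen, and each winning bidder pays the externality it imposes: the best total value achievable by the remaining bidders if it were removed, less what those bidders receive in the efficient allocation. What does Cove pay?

Efficient allocation: Kestrel→Slot 2 ($58), Cove→Slot 1 ($121), Ridgeline→Slot 3 ($113), Summit→Slot 4 ($143); total welfare W = $435.
Cove receives Slot 1 at value $121, so the others get W − 121 = $314.
Without Cove: best allocation of the remaining 3 bidders over all 4 slots is Kestrel→Slot 1 ($96), Ridgeline→Slot 3 ($113), Summit→Slot 4 ($143), total $352.
VCG payment = (others' best without Cove) − (others' welfare with Cove) = 352 − 314 = $38.

Cove pays $38.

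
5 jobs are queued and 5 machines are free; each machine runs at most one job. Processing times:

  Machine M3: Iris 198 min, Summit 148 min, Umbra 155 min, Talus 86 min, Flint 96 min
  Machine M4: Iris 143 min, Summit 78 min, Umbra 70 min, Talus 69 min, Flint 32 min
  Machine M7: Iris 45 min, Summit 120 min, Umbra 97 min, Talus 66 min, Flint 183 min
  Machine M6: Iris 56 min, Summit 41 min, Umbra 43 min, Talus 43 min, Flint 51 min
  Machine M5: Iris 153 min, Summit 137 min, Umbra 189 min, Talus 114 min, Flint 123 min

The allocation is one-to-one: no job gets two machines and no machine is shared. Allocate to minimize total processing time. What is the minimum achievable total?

This is the linear assignment problem.
Optimal: Iris→Machine M7 (45 min), Summit→Machine M5 (137 min), Umbra→Machine M6 (43 min), Talus→Machine M3 (86 min), Flint→Machine M4 (32 min) — total 45+137+43+86+32 = 343 min.
Row-greedy (each job in turn takes its cheapest remaining machine) gives 365 min, worse by 22.
Checked against all permutations: 343 min is optimal.

Minimum total: 343 min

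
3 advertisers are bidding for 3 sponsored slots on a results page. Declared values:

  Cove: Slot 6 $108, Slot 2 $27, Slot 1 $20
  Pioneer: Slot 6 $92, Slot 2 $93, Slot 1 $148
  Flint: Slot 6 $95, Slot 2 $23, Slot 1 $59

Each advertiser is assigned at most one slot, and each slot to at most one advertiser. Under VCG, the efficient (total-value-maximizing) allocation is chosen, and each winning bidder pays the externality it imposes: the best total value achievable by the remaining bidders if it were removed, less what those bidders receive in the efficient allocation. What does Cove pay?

Efficient allocation: Cove→Slot 6 ($108), Pioneer→Slot 1 ($148), Flint→Slot 2 ($23); total welfare W = $279.
Cove receives Slot 6 at value $108, so the others get W − 108 = $171.
Without Cove: best allocation of the remaining 2 bidders over all 3 slots is Pioneer→Slot 1 ($148), Flint→Slot 6 ($95), total $243.
VCG payment = (others' best without Cove) − (others' welfare with Cove) = 243 − 171 = $72.

Cove pays $72.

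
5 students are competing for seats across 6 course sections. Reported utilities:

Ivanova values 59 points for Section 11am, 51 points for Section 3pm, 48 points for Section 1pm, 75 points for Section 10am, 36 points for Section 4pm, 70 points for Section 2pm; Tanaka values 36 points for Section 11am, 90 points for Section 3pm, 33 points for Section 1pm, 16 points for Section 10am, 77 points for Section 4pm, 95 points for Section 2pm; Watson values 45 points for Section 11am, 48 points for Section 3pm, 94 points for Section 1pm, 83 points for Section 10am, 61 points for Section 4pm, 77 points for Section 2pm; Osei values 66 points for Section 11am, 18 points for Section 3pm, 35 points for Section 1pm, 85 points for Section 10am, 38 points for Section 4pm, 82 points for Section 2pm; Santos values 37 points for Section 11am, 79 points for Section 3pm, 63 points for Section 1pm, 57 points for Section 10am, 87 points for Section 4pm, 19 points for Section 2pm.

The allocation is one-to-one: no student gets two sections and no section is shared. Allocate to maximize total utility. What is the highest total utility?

Maximum total: 428 points

Optimal: Ivanova→Section 10am (75 points), Tanaka→Section 3pm (90 points), Watson→Section 1pm (94 points), Osei→Section 2pm (82 points), Santos→Section 4pm (87 points) — total 75+90+94+82+87 = 428 points.
Row-greedy (each student in turn takes its best remaining section) gives 417 points, worse by 11.
Every other assignment is strictly worse.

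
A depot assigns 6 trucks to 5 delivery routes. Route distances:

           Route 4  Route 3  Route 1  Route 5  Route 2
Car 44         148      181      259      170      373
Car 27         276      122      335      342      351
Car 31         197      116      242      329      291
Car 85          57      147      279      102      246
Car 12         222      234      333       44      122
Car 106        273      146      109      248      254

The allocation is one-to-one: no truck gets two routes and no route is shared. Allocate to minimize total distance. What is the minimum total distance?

Min total: 574 km

Optimal: Car 85→Route 4 (57 km), Car 31→Route 3 (116 km), Car 106→Route 1 (109 km), Car 44→Route 5 (170 km), Car 12→Route 2 (122 km) — total 57+116+109+170+122 = 574 km.
Row-greedy (each truck in turn takes its cheapest remaining route) gives 736 km, worse by 162.
Next-best assignment: Car 85→Route 4, Car 27→Route 3, Car 106→Route 1, Car 44→Route 5, Car 12→Route 2 = 580 km.
No other one-to-one assignment undercuts 574 km.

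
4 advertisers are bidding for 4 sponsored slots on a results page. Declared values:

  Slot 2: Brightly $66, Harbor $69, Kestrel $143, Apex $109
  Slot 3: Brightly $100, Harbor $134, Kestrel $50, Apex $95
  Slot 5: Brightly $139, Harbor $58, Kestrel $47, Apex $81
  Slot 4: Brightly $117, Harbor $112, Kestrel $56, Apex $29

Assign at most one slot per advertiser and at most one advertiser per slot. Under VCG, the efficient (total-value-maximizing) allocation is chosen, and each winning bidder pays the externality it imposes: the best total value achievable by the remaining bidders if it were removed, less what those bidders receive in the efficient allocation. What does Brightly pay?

Brightly pays $8.

Efficient allocation: Brightly→Slot 5 ($139), Harbor→Slot 4 ($112), Kestrel→Slot 2 ($143), Apex→Slot 3 ($95); total welfare W = $489.
Brightly receives Slot 5 at value $139, so the others get W − 139 = $350.
Without Brightly: best allocation of the remaining 3 bidders over all 4 slots is Harbor→Slot 3 ($134), Kestrel→Slot 2 ($143), Apex→Slot 5 ($81), total $358.
VCG payment = (others' best without Brightly) − (others' welfare with Brightly) = 358 − 350 = $8.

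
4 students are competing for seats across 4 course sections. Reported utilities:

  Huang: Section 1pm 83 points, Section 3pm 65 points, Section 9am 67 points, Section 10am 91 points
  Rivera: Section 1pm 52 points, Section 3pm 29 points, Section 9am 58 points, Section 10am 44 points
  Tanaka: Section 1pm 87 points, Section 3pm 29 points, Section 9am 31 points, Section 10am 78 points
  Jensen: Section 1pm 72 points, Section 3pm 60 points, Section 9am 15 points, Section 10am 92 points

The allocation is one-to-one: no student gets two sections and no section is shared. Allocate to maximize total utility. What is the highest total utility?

Max total: 302 points

Optimal: Huang→Section 3pm (65 points), Rivera→Section 9am (58 points), Tanaka→Section 1pm (87 points), Jensen→Section 10am (92 points) — total 65+58+87+92 = 302 points.
Max-entry greedy (repeatedly take the single best remaining cell) gives 275 points, worse by 27.
Next-best assignment: Huang→Section 10am, Rivera→Section 9am, Tanaka→Section 1pm, Jensen→Section 3pm = 296 points.
Swapping Tanaka↔Huang (Tanaka→Section 3pm 29 points, Huang→Section 1pm 83 points) loses 40.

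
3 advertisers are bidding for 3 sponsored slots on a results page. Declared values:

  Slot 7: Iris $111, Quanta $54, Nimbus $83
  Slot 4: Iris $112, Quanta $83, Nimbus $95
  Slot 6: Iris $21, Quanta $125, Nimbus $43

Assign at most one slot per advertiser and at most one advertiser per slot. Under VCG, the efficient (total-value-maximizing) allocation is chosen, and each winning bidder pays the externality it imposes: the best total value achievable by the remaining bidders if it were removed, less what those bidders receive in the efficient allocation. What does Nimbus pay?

Nimbus pays $1.

Efficient allocation: Iris→Slot 7 ($111), Quanta→Slot 6 ($125), Nimbus→Slot 4 ($95); total welfare W = $331.
Nimbus receives Slot 4 at value $95, so the others get W − 95 = $236.
Without Nimbus: best allocation of the remaining 2 bidders over all 3 slots is Iris→Slot 4 ($112), Quanta→Slot 6 ($125), total $237.
VCG payment = (others' best without Nimbus) − (others' welfare with Nimbus) = 237 − 236 = $1.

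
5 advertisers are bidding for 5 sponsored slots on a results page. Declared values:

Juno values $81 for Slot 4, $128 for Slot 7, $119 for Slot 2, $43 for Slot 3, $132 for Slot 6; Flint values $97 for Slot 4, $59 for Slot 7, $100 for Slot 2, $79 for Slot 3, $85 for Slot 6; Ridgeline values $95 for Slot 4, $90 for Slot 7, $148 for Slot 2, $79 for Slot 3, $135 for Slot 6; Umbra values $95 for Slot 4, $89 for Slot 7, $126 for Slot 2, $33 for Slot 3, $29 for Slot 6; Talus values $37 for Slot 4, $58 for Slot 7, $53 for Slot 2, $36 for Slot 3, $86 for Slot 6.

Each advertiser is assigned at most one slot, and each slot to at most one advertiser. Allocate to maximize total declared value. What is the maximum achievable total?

Treat this as an assignment problem: match each advertiser to one slot.
Optimal: Juno→Slot 7 ($128), Flint→Slot 3 ($79), Ridgeline→Slot 2 ($148), Umbra→Slot 4 ($95), Talus→Slot 6 ($86) — total 128+79+148+95+86 = $536.
Max-entry greedy (repeatedly take the single best remaining cell) gives $502, worse by 34.
Next-best assignment: Juno→Slot 7, Flint→Slot 4, Ridgeline→Slot 6, Umbra→Slot 2, Talus→Slot 3 = $522.

Max total: $536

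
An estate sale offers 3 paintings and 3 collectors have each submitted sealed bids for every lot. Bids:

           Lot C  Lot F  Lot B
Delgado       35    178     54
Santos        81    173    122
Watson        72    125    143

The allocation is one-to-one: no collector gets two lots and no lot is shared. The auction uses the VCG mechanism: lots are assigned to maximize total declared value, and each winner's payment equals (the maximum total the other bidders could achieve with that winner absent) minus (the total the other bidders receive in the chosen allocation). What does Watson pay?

Watson pays $41.

Efficient allocation: Delgado→Lot F ($178), Santos→Lot C ($81), Watson→Lot B ($143); total welfare W = $402.
Watson receives Lot B at value $143, so the others get W − 143 = $259.
Without Watson: best allocation of the remaining 2 bidders over all 3 lots is Delgado→Lot F ($178), Santos→Lot B ($122), total $300.
VCG payment = (others' best without Watson) − (others' welfare with Watson) = 300 − 259 = $41.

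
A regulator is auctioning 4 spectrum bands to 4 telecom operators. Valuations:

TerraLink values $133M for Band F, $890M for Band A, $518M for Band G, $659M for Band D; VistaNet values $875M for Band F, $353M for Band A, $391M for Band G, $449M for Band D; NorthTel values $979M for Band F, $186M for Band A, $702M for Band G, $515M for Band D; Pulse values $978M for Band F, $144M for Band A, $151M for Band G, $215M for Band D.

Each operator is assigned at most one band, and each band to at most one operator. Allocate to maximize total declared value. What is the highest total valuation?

Maximum total: $3019M

This is a one-to-one assignment (maximum-weight bipartite matching).
Optimal: TerraLink→Band A ($890M), VistaNet→Band D ($449M), NorthTel→Band G ($702M), Pulse→Band F ($978M) — total 890+449+702+978 = $3019M.
Row-greedy (each operator in turn takes its best remaining band) gives $2682M, worse by 337.
Next-best assignment: TerraLink→Band A, VistaNet→Band G, NorthTel→Band D, Pulse→Band F = $2774M.
Swapping Pulse↔TerraLink (Pulse→Band A $144M, TerraLink→Band F $133M) loses 1591.
No other one-to-one assignment exceeds $3019M.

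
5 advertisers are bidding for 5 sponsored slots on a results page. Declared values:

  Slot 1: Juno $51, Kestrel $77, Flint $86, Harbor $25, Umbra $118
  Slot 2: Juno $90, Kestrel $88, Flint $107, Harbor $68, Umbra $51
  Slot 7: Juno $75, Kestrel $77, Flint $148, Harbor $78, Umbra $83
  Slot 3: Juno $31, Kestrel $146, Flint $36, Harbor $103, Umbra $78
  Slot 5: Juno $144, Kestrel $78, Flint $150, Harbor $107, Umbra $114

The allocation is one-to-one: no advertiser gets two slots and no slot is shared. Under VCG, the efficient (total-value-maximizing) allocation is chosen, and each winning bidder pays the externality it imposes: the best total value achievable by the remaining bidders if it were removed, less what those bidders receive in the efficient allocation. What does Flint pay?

Flint pays $10.

Efficient allocation: Juno→Slot 5 ($144), Kestrel→Slot 3 ($146), Flint→Slot 7 ($148), Harbor→Slot 2 ($68), Umbra→Slot 1 ($118); total welfare W = $624.
Flint receives Slot 7 at value $148, so the others get W − 148 = $476.
Without Flint: best allocation of the remaining 4 bidders over all 5 slots is Juno→Slot 5 ($144), Kestrel→Slot 3 ($146), Harbor→Slot 7 ($78), Umbra→Slot 1 ($118), total $486.
VCG payment = (others' best without Flint) − (others' welfare with Flint) = 486 − 476 = $10.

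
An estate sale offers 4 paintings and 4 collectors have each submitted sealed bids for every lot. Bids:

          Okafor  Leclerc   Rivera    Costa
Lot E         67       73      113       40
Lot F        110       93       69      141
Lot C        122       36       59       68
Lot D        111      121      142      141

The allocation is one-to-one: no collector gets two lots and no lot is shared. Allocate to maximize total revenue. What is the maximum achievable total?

This is a one-to-one assignment (maximum-weight bipartite matching).
Optimal: Okafor→Lot C ($122), Leclerc→Lot D ($121), Rivera→Lot E ($113), Costa→Lot F ($141) — total 122+121+113+141 = $497.
Max-entry greedy (repeatedly take the single best remaining cell) gives $478, worse by 19.
Next-best assignment: Okafor→Lot C, Leclerc→Lot E, Rivera→Lot D, Costa→Lot F = $478.

Maximum total: $497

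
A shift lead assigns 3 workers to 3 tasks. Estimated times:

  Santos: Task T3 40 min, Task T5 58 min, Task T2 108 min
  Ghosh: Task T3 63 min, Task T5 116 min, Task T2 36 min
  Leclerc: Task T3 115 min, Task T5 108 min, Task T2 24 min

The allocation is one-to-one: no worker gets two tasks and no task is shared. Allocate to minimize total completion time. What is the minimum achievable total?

This is a one-to-one assignment (minimum-cost bipartite matching).
Optimal: Santos→Task T5 (58 min), Ghosh→Task T3 (63 min), Leclerc→Task T2 (24 min) — total 58+63+24 = 145 min.
Min-entry greedy (repeatedly take the single cheapest remaining cell) gives 180 min, worse by 35.
Next-best assignment: Santos→Task T3, Ghosh→Task T5, Leclerc→Task T2 = 180 min.
No other one-to-one assignment undercuts 145 min.

Min total: 145 min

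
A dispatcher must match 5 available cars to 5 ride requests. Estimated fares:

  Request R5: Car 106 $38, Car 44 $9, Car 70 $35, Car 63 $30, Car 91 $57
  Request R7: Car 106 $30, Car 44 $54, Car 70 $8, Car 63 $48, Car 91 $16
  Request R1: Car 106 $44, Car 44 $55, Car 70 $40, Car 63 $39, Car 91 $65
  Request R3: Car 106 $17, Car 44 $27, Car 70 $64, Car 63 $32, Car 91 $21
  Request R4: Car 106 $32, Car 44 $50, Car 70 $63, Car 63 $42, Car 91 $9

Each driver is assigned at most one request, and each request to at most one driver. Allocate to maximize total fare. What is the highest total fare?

Max total: $265

Treat this as an assignment problem: match each driver to one request.
Optimal: Car 106→Request R5 ($38), Car 44→Request R4 ($50), Car 70→Request R3 ($64), Car 63→Request R7 ($48), Car 91→Request R1 ($65) — total 38+50+64+48+65 = $265.
Column-greedy (each request in turn goes to its best remaining driver) gives $261, worse by 4.
No other one-to-one assignment exceeds $265.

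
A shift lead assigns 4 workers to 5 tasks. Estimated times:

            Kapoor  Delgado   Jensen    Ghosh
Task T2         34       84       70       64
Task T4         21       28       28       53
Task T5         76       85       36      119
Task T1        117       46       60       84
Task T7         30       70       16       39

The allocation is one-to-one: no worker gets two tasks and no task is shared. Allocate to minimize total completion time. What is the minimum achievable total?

Min total: 137 min

Optimal: Kapoor→Task T2 (34 min), Delgado→Task T4 (28 min), Jensen→Task T5 (36 min), Ghosh→Task T7 (39 min) — total 34+28+36+39 = 137 min.
Min-entry greedy (repeatedly take the single cheapest remaining cell) gives 147 min, worse by 10.
Next-best assignment: Kapoor→Task T4, Delgado→Task T1, Jensen→Task T5, Ghosh→Task T7 = 142 min.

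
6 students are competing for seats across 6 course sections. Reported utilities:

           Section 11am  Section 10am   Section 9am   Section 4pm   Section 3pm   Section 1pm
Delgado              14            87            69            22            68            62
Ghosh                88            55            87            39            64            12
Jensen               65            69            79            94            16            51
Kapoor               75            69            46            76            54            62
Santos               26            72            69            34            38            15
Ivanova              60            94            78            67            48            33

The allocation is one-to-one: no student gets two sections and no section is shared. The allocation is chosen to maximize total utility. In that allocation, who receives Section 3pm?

Optimal: Delgado→Section 3pm (68 points), Ghosh→Section 11am (88 points), Jensen→Section 4pm (94 points), Kapoor→Section 1pm (62 points), Santos→Section 9am (69 points), Ivanova→Section 10am (94 points) — total 68+88+94+62+69+94 = 475 points.
Max-entry greedy (repeatedly take the single best remaining cell) gives 445 points, worse by 30.
No other one-to-one assignment exceeds 475 points.
Delgado's own top section is Section 10am (87 points), but forcing Delgado→Section 10am and reassigning the rest optimally gives only 448 points — worse by 27.

Delgado receives Section 3pm.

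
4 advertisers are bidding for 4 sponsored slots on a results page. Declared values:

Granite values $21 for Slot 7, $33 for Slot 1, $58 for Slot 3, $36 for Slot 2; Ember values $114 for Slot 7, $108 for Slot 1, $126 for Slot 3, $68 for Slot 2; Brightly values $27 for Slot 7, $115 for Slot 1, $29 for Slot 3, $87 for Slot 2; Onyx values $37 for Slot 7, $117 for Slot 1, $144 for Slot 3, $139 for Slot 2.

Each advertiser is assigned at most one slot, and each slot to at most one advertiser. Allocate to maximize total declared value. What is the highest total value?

Max total: $426

This is a one-to-one assignment (maximum-weight bipartite matching).
Optimal: Granite→Slot 3 ($58), Ember→Slot 7 ($114), Brightly→Slot 1 ($115), Onyx→Slot 2 ($139) — total 58+114+115+139 = $426.
Max-entry greedy (repeatedly take the single best remaining cell) gives $409, worse by 17.
Next-best assignment: Granite→Slot 2, Ember→Slot 7, Brightly→Slot 1, Onyx→Slot 3 = $409.
Swapping Ember↔Onyx (Ember→Slot 2 $68, Onyx→Slot 7 $37) loses 148.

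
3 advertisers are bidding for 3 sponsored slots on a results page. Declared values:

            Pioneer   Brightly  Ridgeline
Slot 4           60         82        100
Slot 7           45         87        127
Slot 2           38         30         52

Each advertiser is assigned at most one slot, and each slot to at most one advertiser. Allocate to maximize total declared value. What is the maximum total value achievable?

Optimal: Pioneer→Slot 2 ($38), Brightly→Slot 4 ($82), Ridgeline→Slot 7 ($127) — total 38+82+127 = $247.
Row-greedy (each advertiser in turn takes its best remaining slot) gives $199, worse by 48.

Max total: $247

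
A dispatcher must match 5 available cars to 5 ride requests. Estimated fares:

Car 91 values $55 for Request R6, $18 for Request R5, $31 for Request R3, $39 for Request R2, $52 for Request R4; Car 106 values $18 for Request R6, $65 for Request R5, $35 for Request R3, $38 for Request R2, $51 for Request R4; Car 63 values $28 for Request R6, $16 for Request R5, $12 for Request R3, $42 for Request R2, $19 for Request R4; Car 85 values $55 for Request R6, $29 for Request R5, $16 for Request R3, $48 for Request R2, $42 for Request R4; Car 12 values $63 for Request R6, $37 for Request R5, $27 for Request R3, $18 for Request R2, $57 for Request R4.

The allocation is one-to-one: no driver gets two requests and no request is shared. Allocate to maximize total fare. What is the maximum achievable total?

This is the linear assignment problem.
Optimal: Car 91→Request R3 ($31), Car 106→Request R5 ($65), Car 63→Request R2 ($42), Car 85→Request R6 ($55), Car 12→Request R4 ($57) — total 31+65+42+55+57 = $250.
Swapping Car 85↔Car 12 (Car 85→Request R4 $42, Car 12→Request R6 $63) loses 7.

Maximum total: $250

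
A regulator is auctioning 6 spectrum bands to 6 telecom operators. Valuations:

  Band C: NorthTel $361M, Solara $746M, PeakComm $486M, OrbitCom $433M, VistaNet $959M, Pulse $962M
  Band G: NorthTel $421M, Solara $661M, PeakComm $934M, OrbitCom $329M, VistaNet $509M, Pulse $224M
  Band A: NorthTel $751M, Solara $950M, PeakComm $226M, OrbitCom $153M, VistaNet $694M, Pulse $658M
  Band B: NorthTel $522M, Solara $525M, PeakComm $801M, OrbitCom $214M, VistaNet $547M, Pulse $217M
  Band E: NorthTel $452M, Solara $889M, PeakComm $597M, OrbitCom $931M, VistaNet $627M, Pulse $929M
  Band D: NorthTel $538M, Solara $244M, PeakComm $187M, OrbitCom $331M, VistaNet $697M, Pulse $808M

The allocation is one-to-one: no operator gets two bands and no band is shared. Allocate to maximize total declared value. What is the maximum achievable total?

Optimal: NorthTel→Band B ($522M), Solara→Band A ($950M), PeakComm→Band G ($934M), OrbitCom→Band E ($931M), VistaNet→Band C ($959M), Pulse→Band D ($808M) — total 522+950+934+931+959+808 = $5104M.
Column-greedy (each band in turn goes to its best remaining operator) gives $4862M, worse by 242.
Next-best assignment: NorthTel→Band B, Solara→Band A, PeakComm→Band G, OrbitCom→Band E, VistaNet→Band D, Pulse→Band C = $4996M.
Swapping PeakComm↔Solara (PeakComm→Band A $226M, Solara→Band G $661M) loses 997.

Max total: $5104M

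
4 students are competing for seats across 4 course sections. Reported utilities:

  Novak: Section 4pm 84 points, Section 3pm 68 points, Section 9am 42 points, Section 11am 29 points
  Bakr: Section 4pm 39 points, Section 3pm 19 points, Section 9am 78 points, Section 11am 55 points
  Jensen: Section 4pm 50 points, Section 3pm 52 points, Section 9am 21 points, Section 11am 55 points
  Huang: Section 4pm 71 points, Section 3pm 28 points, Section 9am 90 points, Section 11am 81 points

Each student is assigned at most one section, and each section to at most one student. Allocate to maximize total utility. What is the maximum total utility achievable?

Optimal: Novak→Section 4pm (84 points), Bakr→Section 9am (78 points), Jensen→Section 3pm (52 points), Huang→Section 11am (81 points) — total 84+78+52+81 = 295 points.
Next-best assignment: Novak→Section 4pm, Bakr→Section 11am, Jensen→Section 3pm, Huang→Section 9am = 281 points.
Swapping Jensen↔Novak (Jensen→Section 4pm 50 points, Novak→Section 3pm 68 points) loses 18.
Checked against all permutations: 295 points is optimal.

Maximum total: 295 points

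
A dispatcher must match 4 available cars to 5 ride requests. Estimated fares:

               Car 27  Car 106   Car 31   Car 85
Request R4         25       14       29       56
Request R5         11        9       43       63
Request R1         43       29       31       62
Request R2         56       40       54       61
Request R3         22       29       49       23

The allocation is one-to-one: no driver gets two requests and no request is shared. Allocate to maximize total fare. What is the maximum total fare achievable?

Optimal: Car 27→Request R2 ($56), Car 106→Request R1 ($29), Car 31→Request R3 ($49), Car 85→Request R5 ($63) — total 56+29+49+63 = $197.
Column-greedy (each request in turn goes to its best remaining driver) gives $182, worse by 15.
Swapping Car 27↔Car 31 (Car 27→Request R3 $22, Car 31→Request R2 $54) loses 29.
Checked against all permutations: $197 is optimal.

Max total: $197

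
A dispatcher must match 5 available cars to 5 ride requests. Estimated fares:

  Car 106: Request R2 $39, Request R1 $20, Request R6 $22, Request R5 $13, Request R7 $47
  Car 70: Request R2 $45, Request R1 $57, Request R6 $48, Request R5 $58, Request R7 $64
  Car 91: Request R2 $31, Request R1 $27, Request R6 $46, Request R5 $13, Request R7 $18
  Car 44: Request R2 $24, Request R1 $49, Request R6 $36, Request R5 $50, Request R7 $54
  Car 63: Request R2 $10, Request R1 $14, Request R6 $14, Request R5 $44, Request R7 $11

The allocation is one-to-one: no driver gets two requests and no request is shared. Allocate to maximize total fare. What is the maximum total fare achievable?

This is the linear assignment problem.
Optimal: Car 106→Request R2 ($39), Car 70→Request R7 ($64), Car 91→Request R6 ($46), Car 44→Request R1 ($49), Car 63→Request R5 ($44) — total 39+64+46+49+44 = $242.

Maximum total: $242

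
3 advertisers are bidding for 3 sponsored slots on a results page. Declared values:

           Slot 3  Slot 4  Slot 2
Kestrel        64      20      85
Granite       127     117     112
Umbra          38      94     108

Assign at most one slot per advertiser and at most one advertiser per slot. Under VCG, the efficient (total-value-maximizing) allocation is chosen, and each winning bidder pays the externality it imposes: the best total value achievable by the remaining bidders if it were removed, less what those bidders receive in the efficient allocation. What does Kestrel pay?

Efficient allocation: Kestrel→Slot 2 ($85), Granite→Slot 3 ($127), Umbra→Slot 4 ($94); total welfare W = $306.
Kestrel receives Slot 2 at value $85, so the others get W − 85 = $221.
Without Kestrel: best allocation of the remaining 2 bidders over all 3 slots is Granite→Slot 3 ($127), Umbra→Slot 2 ($108), total $235.
VCG payment = (others' best without Kestrel) − (others' welfare with Kestrel) = 235 − 221 = $14.

Kestrel pays $14.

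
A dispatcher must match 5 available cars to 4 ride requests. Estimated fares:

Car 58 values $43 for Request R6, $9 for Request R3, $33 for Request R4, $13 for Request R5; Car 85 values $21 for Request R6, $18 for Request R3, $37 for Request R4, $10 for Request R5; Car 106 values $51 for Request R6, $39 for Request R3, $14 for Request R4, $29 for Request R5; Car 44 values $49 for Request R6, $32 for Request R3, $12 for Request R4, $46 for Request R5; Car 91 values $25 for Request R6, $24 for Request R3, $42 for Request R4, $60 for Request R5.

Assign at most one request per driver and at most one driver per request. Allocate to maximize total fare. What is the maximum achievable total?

Maximum total: $185

Optimal: Car 44→Request R6 ($49), Car 106→Request R3 ($39), Car 85→Request R4 ($37), Car 91→Request R5 ($60) — total 49+39+37+60 = $185.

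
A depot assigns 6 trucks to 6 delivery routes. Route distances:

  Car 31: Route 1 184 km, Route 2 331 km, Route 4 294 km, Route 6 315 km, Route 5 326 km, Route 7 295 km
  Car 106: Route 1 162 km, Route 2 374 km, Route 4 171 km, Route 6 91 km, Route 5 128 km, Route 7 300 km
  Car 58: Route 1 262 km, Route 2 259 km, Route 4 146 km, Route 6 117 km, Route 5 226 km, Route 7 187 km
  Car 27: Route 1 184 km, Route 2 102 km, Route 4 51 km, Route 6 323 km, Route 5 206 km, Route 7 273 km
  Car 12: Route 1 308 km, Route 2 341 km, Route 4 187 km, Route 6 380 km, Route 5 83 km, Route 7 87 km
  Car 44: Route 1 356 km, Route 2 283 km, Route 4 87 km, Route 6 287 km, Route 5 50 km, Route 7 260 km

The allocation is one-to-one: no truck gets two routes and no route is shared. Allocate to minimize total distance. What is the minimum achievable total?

Optimal: Car 31→Route 1 (184 km), Car 106→Route 6 (91 km), Car 58→Route 4 (146 km), Car 27→Route 2 (102 km), Car 12→Route 7 (87 km), Car 44→Route 5 (50 km) — total 184+91+146+102+87+50 = 660 km.
Column-greedy (each route in turn goes to its cheapest remaining truck) gives 846 km, worse by 186.

Min total: 660 km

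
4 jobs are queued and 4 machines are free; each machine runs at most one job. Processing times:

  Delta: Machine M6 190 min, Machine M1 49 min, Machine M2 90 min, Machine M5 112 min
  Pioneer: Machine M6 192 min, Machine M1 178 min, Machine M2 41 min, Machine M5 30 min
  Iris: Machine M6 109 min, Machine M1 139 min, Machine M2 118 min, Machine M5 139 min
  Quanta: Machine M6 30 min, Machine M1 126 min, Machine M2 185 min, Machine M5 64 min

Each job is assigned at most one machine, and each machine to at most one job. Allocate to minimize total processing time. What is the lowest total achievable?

Treat this as an assignment problem: match each job to one machine.
Optimal: Delta→Machine M1 (49 min), Pioneer→Machine M5 (30 min), Iris→Machine M2 (118 min), Quanta→Machine M6 (30 min) — total 49+30+118+30 = 227 min.
Row-greedy (each job in turn takes its cheapest remaining machine) gives 373 min, worse by 146.
Swapping Iris↔Quanta (Iris→Machine M6 109 min, Quanta→Machine M2 185 min) adds 146.

Min total: 227 min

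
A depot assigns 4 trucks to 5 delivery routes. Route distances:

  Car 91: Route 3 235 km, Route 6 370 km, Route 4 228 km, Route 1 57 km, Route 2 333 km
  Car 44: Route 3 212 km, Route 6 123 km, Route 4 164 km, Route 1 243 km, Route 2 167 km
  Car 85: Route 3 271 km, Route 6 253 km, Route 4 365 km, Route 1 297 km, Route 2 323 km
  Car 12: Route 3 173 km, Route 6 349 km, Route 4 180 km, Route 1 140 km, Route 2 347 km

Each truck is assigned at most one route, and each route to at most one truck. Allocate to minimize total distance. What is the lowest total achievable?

Optimal: Car 91→Route 1 (57 km), Car 44→Route 6 (123 km), Car 85→Route 3 (271 km), Car 12→Route 4 (180 km) — total 57+123+271+180 = 631 km.
Min-entry greedy (repeatedly take the single cheapest remaining cell) gives 676 km, worse by 45.
Swapping Car 85↔Car 12 (Car 85→Route 4 365 km, Car 12→Route 3 173 km) adds 87.
Every other assignment is strictly worse.

Min total: 631 km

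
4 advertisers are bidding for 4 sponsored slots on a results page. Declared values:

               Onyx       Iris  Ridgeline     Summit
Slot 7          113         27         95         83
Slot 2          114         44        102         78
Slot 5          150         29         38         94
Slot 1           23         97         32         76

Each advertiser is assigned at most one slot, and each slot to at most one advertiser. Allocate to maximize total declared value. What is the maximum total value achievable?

Max total: $432

This is the linear assignment problem.
Optimal: Onyx→Slot 5 ($150), Iris→Slot 1 ($97), Ridgeline→Slot 2 ($102), Summit→Slot 7 ($83) — total 150+97+102+83 = $432.
Column-greedy (each slot in turn goes to its best remaining advertiser) gives $406, worse by 26.
Swapping Onyx↔Iris (Onyx→Slot 1 $23, Iris→Slot 5 $29) loses 195.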